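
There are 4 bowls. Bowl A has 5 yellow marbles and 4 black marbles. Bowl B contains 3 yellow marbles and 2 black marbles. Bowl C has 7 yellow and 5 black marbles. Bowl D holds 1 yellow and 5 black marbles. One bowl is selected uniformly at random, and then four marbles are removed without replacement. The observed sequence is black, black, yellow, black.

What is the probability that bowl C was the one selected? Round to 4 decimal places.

Compute the likelihood of the observed sequence for each case: P(data | bowl A) = (4/9)(3/8)(5/7)(2/6) = 0.039683; P(data | bowl B) = (2/5)(1/4)(3/3)(0/2) = 0; P(data | bowl C) = (5/12)(4/11)(7/10)(3/9) = 0.035354; P(data | bowl D) = (5/6)(4/5)(1/4)(3/3) = 0.16667.
The prior-weighted likelihoods are 1/4 · 0.039683 = 0.0099206, 1/4 · 0 = 0, 1/4 · 0.035354 = 0.0088384, 1/4 · 0.16667 = 0.041667; with total 0.060426.
Hence P(bowl C | data) = (0.0088384) / (0.060426) = 0.14627.

0.1463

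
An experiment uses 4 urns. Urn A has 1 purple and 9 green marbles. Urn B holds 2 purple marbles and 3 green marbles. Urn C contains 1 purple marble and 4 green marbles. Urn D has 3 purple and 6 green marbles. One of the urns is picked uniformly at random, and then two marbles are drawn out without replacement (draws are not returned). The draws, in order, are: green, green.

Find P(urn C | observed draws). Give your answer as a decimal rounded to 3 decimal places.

0.283

Compute the likelihood of the observed sequence for each case: P(data | urn A) = (9/10)(8/9) = 4/5; P(data | urn B) = (3/5)(2/4) = 3/10; P(data | urn C) = (4/5)(3/4) = 3/5; P(data | urn D) = (6/9)(5/8) = 5/12.
Weighting by the prior gives 1/4 · 4/5 = 1/5, 1/4 · 3/10 = 3/40, 1/4 · 3/5 = 3/20, 1/4 · 5/12 = 5/48; with total 127/240.
So P(urn C | data) = (3/20) / (127/240) = 36/127.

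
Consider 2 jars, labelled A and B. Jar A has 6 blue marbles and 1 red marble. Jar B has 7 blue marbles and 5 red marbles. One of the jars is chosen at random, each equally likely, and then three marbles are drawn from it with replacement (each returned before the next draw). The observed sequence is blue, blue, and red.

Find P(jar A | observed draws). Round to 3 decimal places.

0.425

The likelihood of the observed sequence under each hypothesis: P(data | jar A) = (6/7)(6/7)(1/7) = 0.10496; P(data | jar B) = (7/12)(7/12)(5/12) = 0.14178.
The prior-weighted likelihoods are 1/2 · 0.10496 = 0.052478, 1/2 · 0.14178 = 0.070891; summing to 0.12337.
Therefore the posterior P(jar A | data) = (0.052478) / (0.12337) = 0.42537.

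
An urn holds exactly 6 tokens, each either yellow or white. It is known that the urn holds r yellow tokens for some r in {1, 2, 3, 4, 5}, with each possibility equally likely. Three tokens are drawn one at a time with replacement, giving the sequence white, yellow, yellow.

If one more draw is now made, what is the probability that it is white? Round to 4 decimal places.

For each hypothesis, P(data | H) works out to: P(data | r = 1) = (5/6)(1/6)(1/6) = 5/216; P(data | r = 2) = (4/6)(2/6)(2/6) = 2/27; P(data | r = 3) = (3/6)(3/6)(3/6) = 1/8; P(data | r = 4) = (2/6)(4/6)(4/6) = 4/27; P(data | r = 5) = (1/6)(5/6)(5/6) = 25/216.
The prior-weighted likelihoods are 1/5 · 5/216 = 1/216, 1/5 · 2/27 = 2/135, 1/5 · 1/8 = 1/40, 1/5 · 4/27 = 4/135, 1/5 · 25/216 = 5/216; these sum to 7/72.
Dividing through by the total gives posterior P(r = 1 | data) = 1/21, P(r = 2 | data) = 16/105, P(r = 3 | data) = 9/35, P(r = 4 | data) = 32/105, P(r = 5 | data) = 5/21.
The predictive probability is P(white next | data) = (5/6)(1/21) + (2/3)(16/105) + (1/2)(9/35) + (1/3)(32/105) + (1/6)(5/21) = 37/90.

0.4111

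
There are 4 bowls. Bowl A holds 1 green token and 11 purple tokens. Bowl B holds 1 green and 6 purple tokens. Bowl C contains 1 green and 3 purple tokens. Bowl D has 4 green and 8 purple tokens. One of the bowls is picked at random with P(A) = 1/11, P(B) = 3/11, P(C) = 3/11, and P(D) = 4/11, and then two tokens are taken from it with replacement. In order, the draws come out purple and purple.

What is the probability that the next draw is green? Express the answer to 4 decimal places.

For each hypothesis, P(data | H) works out to: P(data | bowl A) = (11/12)(11/12) = 0.84028; P(data | bowl B) = (6/7)(6/7) = 0.73469; P(data | bowl C) = (3/4)(3/4) = 0.5625; P(data | bowl D) = (8/12)(8/12) = 0.44444.
The prior-weighted likelihoods are 1/11 · 0.84028 = 0.076389, 3/11 · 0.73469 = 0.20037, 3/11 · 0.5625 = 0.15341, 4/11 · 0.44444 = 0.16162; these sum to 0.59179.
Dividing through by the total gives posterior P(bowl A | data) = 0.12908, P(bowl B | data) = 0.33859, P(bowl C | data) = 0.25923, P(bowl D | data) = 0.2731.
The predictive probability is P(green next | data) = (1/12)(0.12908) + (1/7)(0.33859) + (1/4)(0.25923) + (1/3)(0.2731) = 0.21497.

0.2150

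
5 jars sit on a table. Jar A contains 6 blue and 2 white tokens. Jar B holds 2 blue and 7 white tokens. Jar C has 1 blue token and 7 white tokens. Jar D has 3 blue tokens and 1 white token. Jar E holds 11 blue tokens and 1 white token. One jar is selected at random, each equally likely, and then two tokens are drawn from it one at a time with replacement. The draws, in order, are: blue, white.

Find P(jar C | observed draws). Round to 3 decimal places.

For each hypothesis, P(data | H) works out to: P(data | jar A) = (6/8)(2/8) = 0.1875; P(data | jar B) = (2/9)(7/9) = 0.17284; P(data | jar C) = (1/8)(7/8) = 0.10938; P(data | jar D) = (3/4)(1/4) = 0.1875; P(data | jar E) = (11/12)(1/12) = 0.076389.
The prior-weighted likelihoods are 1/5 · 0.1875 = 0.0375, 1/5 · 0.17284 = 0.034568, 1/5 · 0.10938 = 0.021875, 1/5 · 0.1875 = 0.0375, 1/5 · 0.076389 = 0.015278; summing to 0.14672.
Hence P(jar C | data) = (0.021875) / (0.14672) = 0.14909.

0.149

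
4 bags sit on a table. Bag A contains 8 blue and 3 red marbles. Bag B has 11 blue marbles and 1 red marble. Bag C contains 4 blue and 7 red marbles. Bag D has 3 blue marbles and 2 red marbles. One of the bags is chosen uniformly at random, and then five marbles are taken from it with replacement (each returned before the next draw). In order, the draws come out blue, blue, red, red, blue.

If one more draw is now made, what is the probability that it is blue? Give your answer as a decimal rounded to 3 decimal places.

For each hypothesis, P(data | H) works out to: P(data | bag A) = (8/11)(8/11)(3/11)(3/11)(8/11) = 0.028612; P(data | bag B) = (11/12)(11/12)(1/12)(1/12)(11/12) = 0.005349; P(data | bag C) = (4/11)(4/11)(7/11)(7/11)(4/11) = 0.019472; P(data | bag D) = (3/5)(3/5)(2/5)(2/5)(3/5) = 0.03456.
The prior-weighted likelihoods are 1/4 · 0.028612 = 0.007153, 1/4 · 0.005349 = 0.0013372, 1/4 · 0.019472 = 0.004868, 1/4 · 0.03456 = 0.00864; summing to 0.021998.
Dividing through by the total gives posterior P(bag A | data) = 0.32516, P(bag B | data) = 0.060789, P(bag C | data) = 0.22129, P(bag D | data) = 0.39276.
Averaging over the posterior, P(blue next | data) = (8/11)(0.32516) + (11/12)(0.060789) + (4/11)(0.22129) + (3/5)(0.39276) = 0.60833.

0.608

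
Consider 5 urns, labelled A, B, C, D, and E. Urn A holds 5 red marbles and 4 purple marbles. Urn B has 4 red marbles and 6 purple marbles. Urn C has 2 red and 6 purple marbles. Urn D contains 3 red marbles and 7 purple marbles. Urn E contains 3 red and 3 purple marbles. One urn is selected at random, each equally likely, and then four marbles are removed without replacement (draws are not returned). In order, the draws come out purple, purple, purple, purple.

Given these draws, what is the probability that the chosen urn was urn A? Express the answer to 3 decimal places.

Compute the likelihood of the observed sequence for each case: P(data | urn A) = (4/9)(3/8)(2/7)(1/6) = 1/126; P(data | urn B) = (6/10)(5/9)(4/8)(3/7) = 1/14; P(data | urn C) = (6/8)(5/7)(4/6)(3/5) = 3/14; P(data | urn D) = (7/10)(6/9)(5/8)(4/7) = 1/6; P(data | urn E) = (3/6)(2/5)(1/4)(0/3) = 0.
Weighting by the prior gives 1/5 · 1/126 = 1/630, 1/5 · 1/14 = 1/70, 1/5 · 3/14 = 3/70, 1/5 · 1/6 = 1/30, 1/5 · 0 = 0; summing to 29/315.
By Bayes' rule, P(urn A | data) = (1/630) / (29/315) = 1/58.

0.017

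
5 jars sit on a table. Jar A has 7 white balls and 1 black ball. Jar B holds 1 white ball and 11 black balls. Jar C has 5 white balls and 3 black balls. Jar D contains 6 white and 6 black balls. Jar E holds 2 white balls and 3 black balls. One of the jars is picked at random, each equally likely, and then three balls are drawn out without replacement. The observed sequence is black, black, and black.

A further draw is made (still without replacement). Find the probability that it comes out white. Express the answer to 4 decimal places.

0.2731

The likelihood of the observed sequence under each hypothesis: P(data | jar A) = (1/8)(0/7) = 0; P(data | jar B) = (11/12)(10/11)(9/10) = 0.75; P(data | jar C) = (3/8)(2/7)(1/6) = 0.017857; P(data | jar D) = (6/12)(5/11)(4/10) = 0.090909; P(data | jar E) = (3/5)(2/4)(1/3) = 0.1.
Multiplying each by its prior: 1/5 · 0 = 0, 1/5 · 0.75 = 0.15, 1/5 · 0.017857 = 0.0035714, 1/5 · 0.090909 = 0.018182, 1/5 · 0.1 = 0.02; with total 0.19175.
Normalising, the posterior is P(jar A | data) = 0, P(jar B | data) = 0.78226, P(jar C | data) = 0.018625, P(jar D | data) = 0.094819, P(jar E | data) = 0.1043.
The predictive probability is P(white next | data) = (1/9)(0.78226) + (1)(0.018625) + (2/3)(0.094819) + (1)(0.1043) = 0.27306.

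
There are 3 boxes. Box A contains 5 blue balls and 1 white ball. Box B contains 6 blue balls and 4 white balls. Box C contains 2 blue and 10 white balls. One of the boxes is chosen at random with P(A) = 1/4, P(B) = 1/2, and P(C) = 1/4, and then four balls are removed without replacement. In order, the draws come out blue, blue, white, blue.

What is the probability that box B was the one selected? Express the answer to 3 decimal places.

For each hypothesis, P(data | H) works out to: P(data | box A) = (5/6)(4/5)(1/4)(3/3) = 1/6; P(data | box B) = (6/10)(5/9)(4/8)(4/7) = 2/21; P(data | box C) = (2/12)(1/11)(10/10)(0/9) = 0.
The prior-weighted likelihoods are 1/4 · 1/6 = 1/24, 1/2 · 2/21 = 1/21, 1/4 · 0 = 0; with total 5/56.
Hence P(box B | data) = (1/21) / (5/56) = 8/15.

0.533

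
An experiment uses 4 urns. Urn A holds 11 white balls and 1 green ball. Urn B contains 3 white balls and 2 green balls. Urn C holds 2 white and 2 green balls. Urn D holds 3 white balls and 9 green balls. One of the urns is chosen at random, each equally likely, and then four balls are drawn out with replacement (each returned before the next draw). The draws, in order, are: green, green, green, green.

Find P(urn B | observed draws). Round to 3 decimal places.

0.063

For each hypothesis, P(data | H) works out to: P(data | urn A) = (1/12)(1/12)(1/12)(1/12) = 4.8225e-05; P(data | urn B) = (2/5)(2/5)(2/5)(2/5) = 0.0256; P(data | urn C) = (2/4)(2/4)(2/4)(2/4) = 0.0625; P(data | urn D) = (9/12)(9/12)(9/12)(9/12) = 0.31641.
Multiplying each by its prior: 1/4 · 4.8225e-05 = 1.2056e-05, 1/4 · 0.0256 = 0.0064, 1/4 · 0.0625 = 0.015625, 1/4 · 0.31641 = 0.079102; summing to 0.10114.
So P(urn B | data) = (0.0064) / (0.10114) = 0.063279.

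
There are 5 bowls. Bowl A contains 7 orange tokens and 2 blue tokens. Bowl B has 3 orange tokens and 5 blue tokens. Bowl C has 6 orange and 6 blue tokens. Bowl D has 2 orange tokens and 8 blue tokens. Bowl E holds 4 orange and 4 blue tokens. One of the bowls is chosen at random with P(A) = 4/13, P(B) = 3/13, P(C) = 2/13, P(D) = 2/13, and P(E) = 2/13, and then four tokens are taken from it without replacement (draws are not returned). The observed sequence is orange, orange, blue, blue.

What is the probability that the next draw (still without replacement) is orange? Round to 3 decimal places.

0.471

For each hypothesis, P(data | H) works out to: P(data | bowl A) = (7/9)(6/8)(2/7)(1/6) = 0.027778; P(data | bowl B) = (3/8)(2/7)(5/6)(4/5) = 0.071429; P(data | bowl C) = (6/12)(5/11)(6/10)(5/9) = 0.075758; P(data | bowl D) = (2/10)(1/9)(8/8)(7/7) = 0.022222; P(data | bowl E) = (4/8)(3/7)(4/6)(3/5) = 0.085714.
The prior-weighted likelihoods are 4/13 · 0.027778 = 0.008547, 3/13 · 0.071429 = 0.016484, 2/13 · 0.075758 = 0.011655, 2/13 · 0.022222 = 0.0034188, 2/13 · 0.085714 = 0.013187; these sum to 0.053291.
Dividing through by the total gives posterior P(bowl A | data) = 0.16038, P(bowl B | data) = 0.30931, P(bowl C | data) = 0.2187, P(bowl D | data) = 0.064153, P(bowl E | data) = 0.24745.
The predictive probability is P(orange next | data) = (1)(0.16038) + (1/4)(0.30931) + (1/2)(0.2187) + (0)(0.064153) + (1/2)(0.24745) = 0.47079.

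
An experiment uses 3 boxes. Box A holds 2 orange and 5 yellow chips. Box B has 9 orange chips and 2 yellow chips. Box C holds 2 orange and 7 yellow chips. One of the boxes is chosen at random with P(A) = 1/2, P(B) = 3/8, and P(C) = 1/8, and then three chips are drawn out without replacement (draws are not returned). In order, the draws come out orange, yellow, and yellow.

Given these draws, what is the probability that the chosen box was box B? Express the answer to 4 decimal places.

Compute the likelihood of the observed sequence for each case: P(data | box A) = (2/7)(5/6)(4/5) = 0.19048; P(data | box B) = (9/11)(2/10)(1/9) = 0.018182; P(data | box C) = (2/9)(7/8)(6/7) = 0.16667.
The prior-weighted likelihoods are 1/2 · 0.19048 = 0.095238, 3/8 · 0.018182 = 0.0068182, 1/8 · 0.16667 = 0.020833; summing to 0.12289.
By Bayes' rule, P(box B | data) = (0.0068182) / (0.12289) = 0.055482.

0.0555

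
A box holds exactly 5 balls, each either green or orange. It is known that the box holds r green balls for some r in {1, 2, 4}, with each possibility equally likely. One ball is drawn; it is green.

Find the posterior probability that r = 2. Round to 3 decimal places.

0.286

Compute the likelihood of this draw for each case: P(data | r = 1) = (1/5) = 1/5; P(data | r = 2) = (2/5) = 2/5; P(data | r = 4) = (4/5) = 4/5.
The prior-weighted likelihoods are 1/3 · 1/5 = 1/15, 1/3 · 2/5 = 2/15, 1/3 · 4/5 = 4/15; these sum to 7/15.
Therefore the posterior P(r = 2 | data) = (2/15) / (7/15) = 2/7.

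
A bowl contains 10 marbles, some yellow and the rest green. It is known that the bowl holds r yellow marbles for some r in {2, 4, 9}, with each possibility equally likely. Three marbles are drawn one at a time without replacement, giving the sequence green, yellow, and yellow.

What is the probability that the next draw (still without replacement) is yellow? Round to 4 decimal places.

Under each hypothesis, the probability of the observed sequence is: P(data | r = 2) = (8/10)(2/9)(1/8) = 1/45; P(data | r = 4) = (6/10)(4/9)(3/8) = 1/10; P(data | r = 9) = (1/10)(9/9)(8/8) = 1/10.
Multiplying each by its prior: 1/3 · 1/45 = 1/135, 1/3 · 1/10 = 1/30, 1/3 · 1/10 = 1/30; summing to 2/27.
Dividing through by the total gives posterior P(r = 2 | data) = 1/10, P(r = 4 | data) = 9/20, P(r = 9 | data) = 9/20.
Averaging over the posterior, P(yellow next | data) = (0)(1/10) + (2/7)(9/20) + (1)(9/20) = 81/140.

0.5786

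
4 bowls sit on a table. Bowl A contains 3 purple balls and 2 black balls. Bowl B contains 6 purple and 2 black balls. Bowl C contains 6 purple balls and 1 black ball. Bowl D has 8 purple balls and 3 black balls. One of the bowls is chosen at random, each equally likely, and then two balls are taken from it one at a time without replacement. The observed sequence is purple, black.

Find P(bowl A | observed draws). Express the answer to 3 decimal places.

For each hypothesis, P(data | H) works out to: P(data | bowl A) = (3/5)(2/4) = 0.3; P(data | bowl B) = (6/8)(2/7) = 0.21429; P(data | bowl C) = (6/7)(1/6) = 0.14286; P(data | bowl D) = (8/11)(3/10) = 0.21818.
Weighting by the prior gives 1/4 · 0.3 = 0.075, 1/4 · 0.21429 = 0.053571, 1/4 · 0.14286 = 0.035714, 1/4 · 0.21818 = 0.054545; summing to 0.21883.
Therefore the posterior P(bowl A | data) = (0.075) / (0.21883) = 0.34273.

0.343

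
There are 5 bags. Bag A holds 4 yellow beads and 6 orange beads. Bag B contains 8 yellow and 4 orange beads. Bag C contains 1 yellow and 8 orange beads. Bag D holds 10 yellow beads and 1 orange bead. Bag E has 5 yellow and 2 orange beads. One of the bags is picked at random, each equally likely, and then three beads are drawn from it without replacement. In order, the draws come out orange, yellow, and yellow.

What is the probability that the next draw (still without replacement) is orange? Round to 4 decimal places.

Compute the likelihood of the observed sequence for each case: P(data | bag A) = (6/10)(4/9)(3/8) = 0.1; P(data | bag B) = (4/12)(8/11)(7/10) = 0.1697; P(data | bag C) = (8/9)(1/8)(0/7) = 0; P(data | bag D) = (1/11)(10/10)(9/9) = 0.090909; P(data | bag E) = (2/7)(5/6)(4/5) = 0.19048.
Multiplying each by its prior: 1/5 · 0.1 = 0.02, 1/5 · 0.1697 = 0.033939, 1/5 · 0 = 0, 1/5 · 0.090909 = 0.018182, 1/5 · 0.19048 = 0.038095; these sum to 0.11022.
Dividing through by the total gives posterior P(bag A | data) = 0.18146, P(bag B | data) = 0.30793, P(bag C | data) = 0, P(bag D | data) = 0.16496, P(bag E | data) = 0.34564.
Averaging over the posterior, P(orange next | data) = (5/7)(0.18146) + (1/3)(0.30793) + (0)(0.16496) + (1/4)(0.34564) = 0.31867.

0.3187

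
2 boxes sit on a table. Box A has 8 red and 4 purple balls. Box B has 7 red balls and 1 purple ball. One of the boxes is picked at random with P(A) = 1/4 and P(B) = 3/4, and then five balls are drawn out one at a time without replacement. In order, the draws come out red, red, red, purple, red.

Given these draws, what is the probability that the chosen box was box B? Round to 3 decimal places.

0.841

Compute the likelihood of the observed sequence for each case: P(data | box A) = (8/12)(7/11)(6/10)(4/9)(5/8) = 0.070707; P(data | box B) = (7/8)(6/7)(5/6)(1/5)(4/4) = 0.125.
Multiplying each by its prior: 1/4 · 0.070707 = 0.017677, 3/4 · 0.125 = 0.09375; these sum to 0.11143.
Hence P(box B | data) = (0.09375) / (0.11143) = 0.84136.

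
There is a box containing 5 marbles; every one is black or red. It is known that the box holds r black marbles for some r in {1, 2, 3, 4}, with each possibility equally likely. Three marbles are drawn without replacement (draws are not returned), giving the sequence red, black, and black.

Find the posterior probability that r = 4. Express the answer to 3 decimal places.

0.400

Compute the likelihood of the observed sequence for each case: P(data | r = 1) = (4/5)(1/4)(0/3) = 0; P(data | r = 2) = (3/5)(2/4)(1/3) = 1/10; P(data | r = 3) = (2/5)(3/4)(2/3) = 1/5; P(data | r = 4) = (1/5)(4/4)(3/3) = 1/5.
The prior-weighted likelihoods are 1/4 · 0 = 0, 1/4 · 1/10 = 1/40, 1/4 · 1/5 = 1/20, 1/4 · 1/5 = 1/20; summing to 1/8.
So P(r = 4 | data) = (1/20) / (1/8) = 2/5.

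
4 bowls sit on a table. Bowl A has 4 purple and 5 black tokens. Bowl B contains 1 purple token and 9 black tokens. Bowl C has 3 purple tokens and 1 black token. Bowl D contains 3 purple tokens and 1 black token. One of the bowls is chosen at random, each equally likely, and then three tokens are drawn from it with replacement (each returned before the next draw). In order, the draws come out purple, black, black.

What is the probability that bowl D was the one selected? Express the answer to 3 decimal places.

0.150

The likelihood of the observed sequence under each hypothesis: P(data | bowl A) = (4/9)(5/9)(5/9) = 0.13717; P(data | bowl B) = (1/10)(9/10)(9/10) = 0.081; P(data | bowl C) = (3/4)(1/4)(1/4) = 0.046875; P(data | bowl D) = (3/4)(1/4)(1/4) = 0.046875.
The prior-weighted likelihoods are 1/4 · 0.13717 = 0.034294, 1/4 · 0.081 = 0.02025, 1/4 · 0.046875 = 0.011719, 1/4 · 0.046875 = 0.011719; with total 0.077981.
By Bayes' rule, P(bowl D | data) = (0.011719) / (0.077981) = 0.15028.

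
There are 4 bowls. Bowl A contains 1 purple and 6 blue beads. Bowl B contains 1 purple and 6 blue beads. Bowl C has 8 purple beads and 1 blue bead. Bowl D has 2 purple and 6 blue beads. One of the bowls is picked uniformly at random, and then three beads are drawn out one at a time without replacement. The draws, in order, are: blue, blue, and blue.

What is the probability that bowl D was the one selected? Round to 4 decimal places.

0.2381

For each hypothesis, P(data | H) works out to: P(data | bowl A) = (6/7)(5/6)(4/5) = 4/7; P(data | bowl B) = (6/7)(5/6)(4/5) = 4/7; P(data | bowl C) = (1/9)(0/8) = 0; P(data | bowl D) = (6/8)(5/7)(4/6) = 5/14.
Weighting by the prior gives 1/4 · 4/7 = 1/7, 1/4 · 4/7 = 1/7, 1/4 · 0 = 0, 1/4 · 5/14 = 5/56; summing to 3/8.
By Bayes' rule, P(bowl D | data) = (5/56) / (3/8) = 5/21.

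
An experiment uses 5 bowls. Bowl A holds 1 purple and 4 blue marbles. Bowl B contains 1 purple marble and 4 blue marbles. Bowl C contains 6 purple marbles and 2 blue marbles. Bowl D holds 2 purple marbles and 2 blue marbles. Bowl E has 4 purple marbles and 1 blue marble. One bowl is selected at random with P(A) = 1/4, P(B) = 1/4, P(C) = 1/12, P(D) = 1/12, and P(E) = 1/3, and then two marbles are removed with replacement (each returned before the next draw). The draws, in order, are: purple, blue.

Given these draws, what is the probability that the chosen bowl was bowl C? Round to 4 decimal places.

Under each hypothesis, the probability of the observed sequence is: P(data | bowl A) = (1/5)(4/5) = 4/25; P(data | bowl B) = (1/5)(4/5) = 4/25; P(data | bowl C) = (6/8)(2/8) = 3/16; P(data | bowl D) = (2/4)(2/4) = 1/4; P(data | bowl E) = (4/5)(1/5) = 4/25.
Multiplying each by its prior: 1/4 · 4/25 = 1/25, 1/4 · 4/25 = 1/25, 1/12 · 3/16 = 1/64, 1/12 · 1/4 = 1/48, 1/3 · 4/25 = 4/75; summing to 163/960.
By Bayes' rule, P(bowl C | data) = (1/64) / (163/960) = 15/163.

0.0920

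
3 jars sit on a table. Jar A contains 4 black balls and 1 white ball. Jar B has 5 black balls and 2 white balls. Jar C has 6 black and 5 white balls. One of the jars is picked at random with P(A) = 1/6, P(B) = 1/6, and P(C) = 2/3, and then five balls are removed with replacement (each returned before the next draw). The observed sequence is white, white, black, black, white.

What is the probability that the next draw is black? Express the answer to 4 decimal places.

Under each hypothesis, the probability of the observed sequence is: P(data | jar A) = (1/5)(1/5)(4/5)(4/5)(1/5) = 0.00512; P(data | jar B) = (2/7)(2/7)(5/7)(5/7)(2/7) = 0.0119; P(data | jar C) = (5/11)(5/11)(6/11)(6/11)(5/11) = 0.027941.
Weighting by the prior gives 1/6 · 0.00512 = 0.00085333, 1/6 · 0.0119 = 0.0019833, 2/3 · 0.027941 = 0.018628; these sum to 0.021464.
Normalising, the posterior is P(jar A | data) = 0.039756, P(jar B | data) = 0.0924, P(jar C | data) = 0.86784.
The predictive probability is P(black next | data) = (4/5)(0.039756) + (5/7)(0.0924) + (6/11)(0.86784) = 0.57117.

0.5712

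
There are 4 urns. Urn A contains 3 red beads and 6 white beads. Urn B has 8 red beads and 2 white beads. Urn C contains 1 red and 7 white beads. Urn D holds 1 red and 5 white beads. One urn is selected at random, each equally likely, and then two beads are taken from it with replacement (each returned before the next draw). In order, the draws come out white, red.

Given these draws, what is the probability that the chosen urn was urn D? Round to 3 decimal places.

0.220

The likelihood of the observed sequence under each hypothesis: P(data | urn A) = (6/9)(3/9) = 0.22222; P(data | urn B) = (2/10)(8/10) = 0.16; P(data | urn C) = (7/8)(1/8) = 0.10938; P(data | urn D) = (5/6)(1/6) = 0.13889.
The prior-weighted likelihoods are 1/4 · 0.22222 = 0.055556, 1/4 · 0.16 = 0.04, 1/4 · 0.10938 = 0.027344, 1/4 · 0.13889 = 0.034722; with total 0.15762.
Hence P(urn D | data) = (0.034722) / (0.15762) = 0.22029.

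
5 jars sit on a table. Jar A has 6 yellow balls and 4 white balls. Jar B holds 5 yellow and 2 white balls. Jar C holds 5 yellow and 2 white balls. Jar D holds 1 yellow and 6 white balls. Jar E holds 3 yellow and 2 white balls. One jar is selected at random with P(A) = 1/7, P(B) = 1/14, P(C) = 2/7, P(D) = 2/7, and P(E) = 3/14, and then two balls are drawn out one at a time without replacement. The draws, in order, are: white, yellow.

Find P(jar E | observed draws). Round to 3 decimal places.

0.282

The likelihood of the observed sequence under each hypothesis: P(data | jar A) = (4/10)(6/9) = 0.26667; P(data | jar B) = (2/7)(5/6) = 0.2381; P(data | jar C) = (2/7)(5/6) = 0.2381; P(data | jar D) = (6/7)(1/6) = 0.14286; P(data | jar E) = (2/5)(3/4) = 0.3.
Weighting by the prior gives 1/7 · 0.26667 = 0.038095, 1/14 · 0.2381 = 0.017007, 2/7 · 0.2381 = 0.068027, 2/7 · 0.14286 = 0.040816, 3/14 · 0.3 = 0.064286; with total 0.22823.
Hence P(jar E | data) = (0.064286) / (0.22823) = 0.28167.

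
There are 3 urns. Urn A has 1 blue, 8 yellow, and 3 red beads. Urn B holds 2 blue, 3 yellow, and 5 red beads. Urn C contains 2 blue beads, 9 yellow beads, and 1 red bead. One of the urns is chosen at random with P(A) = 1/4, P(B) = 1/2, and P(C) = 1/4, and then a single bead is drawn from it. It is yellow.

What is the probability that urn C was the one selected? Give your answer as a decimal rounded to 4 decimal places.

Under each hypothesis, the probability of this draw is: P(data | urn A) = (8/12) = 2/3; P(data | urn B) = (3/10) = 3/10; P(data | urn C) = (9/12) = 3/4.
Multiplying each by its prior: 1/4 · 2/3 = 1/6, 1/2 · 3/10 = 3/20, 1/4 · 3/4 = 3/16; summing to 121/240.
Hence P(urn C | data) = (3/16) / (121/240) = 45/121.

0.3719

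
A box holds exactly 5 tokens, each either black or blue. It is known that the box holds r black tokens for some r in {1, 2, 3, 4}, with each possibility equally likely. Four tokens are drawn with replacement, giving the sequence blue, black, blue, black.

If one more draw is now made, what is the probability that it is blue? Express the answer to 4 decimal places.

Compute the likelihood of the observed sequence for each case: P(data | r = 1) = (4/5)(1/5)(4/5)(1/5) = 16/625; P(data | r = 2) = (3/5)(2/5)(3/5)(2/5) = 36/625; P(data | r = 3) = (2/5)(3/5)(2/5)(3/5) = 36/625; P(data | r = 4) = (1/5)(4/5)(1/5)(4/5) = 16/625.
Weighting by the prior gives 1/4 · 16/625 = 4/625, 1/4 · 36/625 = 9/625, 1/4 · 36/625 = 9/625, 1/4 · 16/625 = 4/625; summing to 26/625.
Normalising, the posterior is P(r = 1 | data) = 2/13, P(r = 2 | data) = 9/26, P(r = 3 | data) = 9/26, P(r = 4 | data) = 2/13.
So P(blue next | data) = Σ P(blue next | H) P(H | data) = (4/5)(2/13) + (3/5)(9/26) + (2/5)(9/26) + (1/5)(2/13) = 1/2.

0.5000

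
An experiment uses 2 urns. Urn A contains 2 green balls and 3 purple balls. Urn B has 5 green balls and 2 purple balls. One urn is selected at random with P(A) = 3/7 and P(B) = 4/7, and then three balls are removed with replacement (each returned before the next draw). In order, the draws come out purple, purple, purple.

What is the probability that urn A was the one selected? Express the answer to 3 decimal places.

0.874

Under each hypothesis, the probability of the observed sequence is: P(data | urn A) = (3/5)(3/5)(3/5) = 0.216; P(data | urn B) = (2/7)(2/7)(2/7) = 0.023324.
Multiplying each by its prior: 3/7 · 0.216 = 0.092571, 4/7 · 0.023324 = 0.013328; summing to 0.1059.
Hence P(urn A | data) = (0.092571) / (0.1059) = 0.87415.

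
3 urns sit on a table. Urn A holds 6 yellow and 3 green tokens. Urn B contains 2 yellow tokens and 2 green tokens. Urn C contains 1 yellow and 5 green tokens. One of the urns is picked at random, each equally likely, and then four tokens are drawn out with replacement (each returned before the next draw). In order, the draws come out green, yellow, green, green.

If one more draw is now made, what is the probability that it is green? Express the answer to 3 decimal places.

Under each hypothesis, the probability of the observed sequence is: P(data | urn A) = (3/9)(6/9)(3/9)(3/9) = 0.024691; P(data | urn B) = (2/4)(2/4)(2/4)(2/4) = 0.0625; P(data | urn C) = (5/6)(1/6)(5/6)(5/6) = 0.096451.
Multiplying each by its prior: 1/3 · 0.024691 = 0.0082305, 1/3 · 0.0625 = 0.020833, 1/3 · 0.096451 = 0.03215; with total 0.061214.
Normalising, the posterior is P(urn A | data) = 0.13445, P(urn B | data) = 0.34034, P(urn C | data) = 0.52521.
Averaging over the posterior, P(green next | data) = (1/3)(0.13445) + (1/2)(0.34034) + (5/6)(0.52521) = 0.65266.

0.653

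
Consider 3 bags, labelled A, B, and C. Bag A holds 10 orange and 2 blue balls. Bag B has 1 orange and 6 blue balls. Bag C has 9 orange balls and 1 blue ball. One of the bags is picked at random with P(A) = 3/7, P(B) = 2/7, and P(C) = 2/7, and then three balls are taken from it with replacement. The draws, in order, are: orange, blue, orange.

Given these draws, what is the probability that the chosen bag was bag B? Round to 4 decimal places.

The likelihood of the observed sequence under each hypothesis: P(data | bag A) = (10/12)(2/12)(10/12) = 0.11574; P(data | bag B) = (1/7)(6/7)(1/7) = 0.017493; P(data | bag C) = (9/10)(1/10)(9/10) = 0.081.
Weighting by the prior gives 3/7 · 0.11574 = 0.049603, 2/7 · 0.017493 = 0.0049979, 2/7 · 0.081 = 0.023143; summing to 0.077744.
By Bayes' rule, P(bag B | data) = (0.0049979) / (0.077744) = 0.064287.

0.0643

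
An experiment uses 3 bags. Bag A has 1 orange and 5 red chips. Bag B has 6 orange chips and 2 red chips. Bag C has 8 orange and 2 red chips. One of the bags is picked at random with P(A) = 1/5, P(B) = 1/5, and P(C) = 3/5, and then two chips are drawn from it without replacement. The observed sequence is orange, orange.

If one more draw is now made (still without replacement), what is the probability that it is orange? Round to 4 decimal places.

Compute the likelihood of the observed sequence for each case: P(data | bag A) = (1/6)(0/5) = 0; P(data | bag B) = (6/8)(5/7) = 0.53571; P(data | bag C) = (8/10)(7/9) = 0.62222.
Weighting by the prior gives 1/5 · 0 = 0, 1/5 · 0.53571 = 0.10714, 3/5 · 0.62222 = 0.37333; these sum to 0.48048.
Normalising, the posterior is P(bag A | data) = 0, P(bag B | data) = 0.22299, P(bag C | data) = 0.77701.
Averaging over the posterior, P(orange next | data) = (2/3)(0.22299) + (3/4)(0.77701) = 0.73142.

0.7314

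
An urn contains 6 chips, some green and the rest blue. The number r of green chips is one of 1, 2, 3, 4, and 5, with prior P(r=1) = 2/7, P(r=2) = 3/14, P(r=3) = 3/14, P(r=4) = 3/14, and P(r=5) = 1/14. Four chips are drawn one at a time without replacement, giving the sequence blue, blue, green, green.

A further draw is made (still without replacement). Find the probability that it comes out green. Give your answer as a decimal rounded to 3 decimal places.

0.500

Compute the likelihood of the observed sequence for each case: P(data | r = 1) = (5/6)(4/5)(1/4)(0/3) = 0; P(data | r = 2) = (4/6)(3/5)(2/4)(1/3) = 1/15; P(data | r = 3) = (3/6)(2/5)(3/4)(2/3) = 1/10; P(data | r = 4) = (2/6)(1/5)(4/4)(3/3) = 1/15; P(data | r = 5) = (1/6)(0/5) = 0.
The prior-weighted likelihoods are 2/7 · 0 = 0, 3/14 · 1/15 = 1/70, 3/14 · 1/10 = 3/140, 3/14 · 1/15 = 1/70, 1/14 · 0 = 0; these sum to 1/20.
The posterior is then P(r = 1 | data) = 0, P(r = 2 | data) = 2/7, P(r = 3 | data) = 3/7, P(r = 4 | data) = 2/7, P(r = 5 | data) = 0.
Averaging over the posterior, P(green next | data) = (0)(2/7) + (1/2)(3/7) + (1)(2/7) = 1/2.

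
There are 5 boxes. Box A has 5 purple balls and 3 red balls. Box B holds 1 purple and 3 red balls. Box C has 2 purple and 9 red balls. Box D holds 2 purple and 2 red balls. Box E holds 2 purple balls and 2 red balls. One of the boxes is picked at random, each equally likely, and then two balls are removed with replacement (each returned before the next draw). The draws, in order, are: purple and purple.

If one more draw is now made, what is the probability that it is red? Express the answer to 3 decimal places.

0.477

Compute the likelihood of the observed sequence for each case: P(data | box A) = (5/8)(5/8) = 0.39062; P(data | box B) = (1/4)(1/4) = 0.0625; P(data | box C) = (2/11)(2/11) = 0.033058; P(data | box D) = (2/4)(2/4) = 0.25; P(data | box E) = (2/4)(2/4) = 0.25.
Multiplying each by its prior: 1/5 · 0.39062 = 0.078125, 1/5 · 0.0625 = 0.0125, 1/5 · 0.033058 = 0.0066116, 1/5 · 0.25 = 0.05, 1/5 · 0.25 = 0.05; summing to 0.19724.
The posterior is then P(box A | data) = 0.3961, P(box B | data) = 0.063376, P(box C | data) = 0.033521, P(box D | data) = 0.2535, P(box E | data) = 0.2535.
The predictive probability is P(red next | data) = (3/8)(0.3961) + (3/4)(0.063376) + (9/11)(0.033521) + (1/2)(0.2535) + (1/2)(0.2535) = 0.477.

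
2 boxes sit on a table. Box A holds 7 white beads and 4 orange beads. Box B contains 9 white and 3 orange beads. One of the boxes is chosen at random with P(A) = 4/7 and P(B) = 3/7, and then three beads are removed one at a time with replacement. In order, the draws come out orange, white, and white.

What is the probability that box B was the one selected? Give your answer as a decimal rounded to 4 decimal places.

0.4173

The likelihood of the observed sequence under each hypothesis: P(data | box A) = (4/11)(7/11)(7/11) = 0.14726; P(data | box B) = (3/12)(9/12)(9/12) = 0.14062.
The prior-weighted likelihoods are 4/7 · 0.14726 = 0.084147, 3/7 · 0.14062 = 0.060268; summing to 0.14442.
Therefore the posterior P(box B | data) = (0.060268) / (0.14442) = 0.41732.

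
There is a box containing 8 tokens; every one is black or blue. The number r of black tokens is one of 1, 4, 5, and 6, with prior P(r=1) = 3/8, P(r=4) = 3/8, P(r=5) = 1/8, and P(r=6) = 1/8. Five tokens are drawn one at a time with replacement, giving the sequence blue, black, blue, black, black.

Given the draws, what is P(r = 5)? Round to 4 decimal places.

0.2160

For each hypothesis, P(data | H) works out to: P(data | r = 1) = (7/8)(1/8)(7/8)(1/8)(1/8) = 0.0014954; P(data | r = 4) = (4/8)(4/8)(4/8)(4/8)(4/8) = 0.03125; P(data | r = 5) = (3/8)(5/8)(3/8)(5/8)(5/8) = 0.034332; P(data | r = 6) = (2/8)(6/8)(2/8)(6/8)(6/8) = 0.026367.
Multiplying each by its prior: 3/8 · 0.0014954 = 0.00056076, 3/8 · 0.03125 = 0.011719, 1/8 · 0.034332 = 0.0042915, 1/8 · 0.026367 = 0.0032959; with total 0.019867.
Hence P(r = 5 | data) = (0.0042915) / (0.019867) = 0.21601.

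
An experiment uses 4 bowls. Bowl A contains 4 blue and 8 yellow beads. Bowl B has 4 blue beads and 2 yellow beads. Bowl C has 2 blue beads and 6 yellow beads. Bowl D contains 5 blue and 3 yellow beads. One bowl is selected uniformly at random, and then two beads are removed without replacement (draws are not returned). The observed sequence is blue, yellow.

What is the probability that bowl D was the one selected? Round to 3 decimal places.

Compute the likelihood of the observed sequence for each case: P(data | bowl A) = (4/12)(8/11) = 0.24242; P(data | bowl B) = (4/6)(2/5) = 0.26667; P(data | bowl C) = (2/8)(6/7) = 0.21429; P(data | bowl D) = (5/8)(3/7) = 0.26786.
The prior-weighted likelihoods are 1/4 · 0.24242 = 0.060606, 1/4 · 0.26667 = 0.066667, 1/4 · 0.21429 = 0.053571, 1/4 · 0.26786 = 0.066964; these sum to 0.24781.
Hence P(bowl D | data) = (0.066964) / (0.24781) = 0.27023.

0.270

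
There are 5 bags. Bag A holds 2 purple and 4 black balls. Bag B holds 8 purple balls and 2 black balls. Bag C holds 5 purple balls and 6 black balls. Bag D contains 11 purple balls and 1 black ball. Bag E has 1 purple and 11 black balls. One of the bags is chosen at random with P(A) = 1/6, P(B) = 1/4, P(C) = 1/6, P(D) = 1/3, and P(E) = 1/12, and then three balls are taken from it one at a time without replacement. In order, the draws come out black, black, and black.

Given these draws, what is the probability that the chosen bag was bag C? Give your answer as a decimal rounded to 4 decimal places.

0.1741

The likelihood of the observed sequence under each hypothesis: P(data | bag A) = (4/6)(3/5)(2/4) = 0.2; P(data | bag B) = (2/10)(1/9)(0/8) = 0; P(data | bag C) = (6/11)(5/10)(4/9) = 0.12121; P(data | bag D) = (1/12)(0/11) = 0; P(data | bag E) = (11/12)(10/11)(9/10) = 0.75.
The prior-weighted likelihoods are 1/6 · 0.2 = 0.033333, 1/4 · 0 = 0, 1/6 · 0.12121 = 0.020202, 1/3 · 0 = 0, 1/12 · 0.75 = 0.0625; these sum to 0.11604.
So P(bag C | data) = (0.020202) / (0.11604) = 0.1741.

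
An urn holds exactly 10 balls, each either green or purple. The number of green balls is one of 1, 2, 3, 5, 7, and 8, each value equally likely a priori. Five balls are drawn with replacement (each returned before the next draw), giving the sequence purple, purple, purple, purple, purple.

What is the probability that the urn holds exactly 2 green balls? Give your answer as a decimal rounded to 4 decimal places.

Under each hypothesis, the probability of the observed sequence is: P(data | r = 1) = (9/10)(9/10)(9/10)(9/10)(9/10) = 0.59049; P(data | r = 2) = (8/10)(8/10)(8/10)(8/10)(8/10) = 0.32768; P(data | r = 3) = (7/10)(7/10)(7/10)(7/10)(7/10) = 0.16807; P(data | r = 5) = (5/10)(5/10)(5/10)(5/10)(5/10) = 0.03125; P(data | r = 7) = (3/10)(3/10)(3/10)(3/10)(3/10) = 0.00243; P(data | r = 8) = (2/10)(2/10)(2/10)(2/10)(2/10) = 0.00032.
The prior-weighted likelihoods are 1/6 · 0.59049 = 0.098415, 1/6 · 0.32768 = 0.054613, 1/6 · 0.16807 = 0.028012, 1/6 · 0.03125 = 0.0052083, 1/6 · 0.00243 = 0.000405, 1/6 · 0.00032 = 5.3333e-05; with total 0.18671.
Hence P(r = 2 | data) = (0.054613) / (0.18671) = 0.29251.

0.2925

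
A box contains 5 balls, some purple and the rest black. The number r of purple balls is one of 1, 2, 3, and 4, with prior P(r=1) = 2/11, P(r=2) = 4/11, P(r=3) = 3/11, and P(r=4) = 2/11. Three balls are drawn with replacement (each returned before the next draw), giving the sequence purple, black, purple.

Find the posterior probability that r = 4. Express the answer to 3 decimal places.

0.225

The likelihood of the observed sequence under each hypothesis: P(data | r = 1) = (1/5)(4/5)(1/5) = 0.032; P(data | r = 2) = (2/5)(3/5)(2/5) = 0.096; P(data | r = 3) = (3/5)(2/5)(3/5) = 0.144; P(data | r = 4) = (4/5)(1/5)(4/5) = 0.128.
Multiplying each by its prior: 2/11 · 0.032 = 0.0058182, 4/11 · 0.096 = 0.034909, 3/11 · 0.144 = 0.039273, 2/11 · 0.128 = 0.023273; these sum to 0.10327.
Hence P(r = 4 | data) = (0.023273) / (0.10327) = 0.22535.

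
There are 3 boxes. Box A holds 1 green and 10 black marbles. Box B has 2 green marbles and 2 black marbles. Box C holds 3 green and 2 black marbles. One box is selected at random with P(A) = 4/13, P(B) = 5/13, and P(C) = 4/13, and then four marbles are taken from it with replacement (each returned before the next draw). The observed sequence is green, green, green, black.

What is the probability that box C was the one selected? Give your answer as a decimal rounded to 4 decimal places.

The likelihood of the observed sequence under each hypothesis: P(data | box A) = (1/11)(1/11)(1/11)(10/11) = 0.00068301; P(data | box B) = (2/4)(2/4)(2/4)(2/4) = 0.0625; P(data | box C) = (3/5)(3/5)(3/5)(2/5) = 0.0864.
Multiplying each by its prior: 4/13 · 0.00068301 = 0.00021016, 5/13 · 0.0625 = 0.024038, 4/13 · 0.0864 = 0.026585; summing to 0.050833.
Hence P(box C | data) = (0.026585) / (0.050833) = 0.52298.

0.5230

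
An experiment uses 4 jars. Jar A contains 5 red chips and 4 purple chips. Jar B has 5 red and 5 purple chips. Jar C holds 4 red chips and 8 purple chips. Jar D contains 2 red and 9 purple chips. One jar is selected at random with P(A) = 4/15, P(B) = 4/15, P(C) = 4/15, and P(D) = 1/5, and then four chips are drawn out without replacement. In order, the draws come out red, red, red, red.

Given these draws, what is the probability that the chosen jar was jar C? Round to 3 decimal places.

0.031

Compute the likelihood of the observed sequence for each case: P(data | jar A) = (5/9)(4/8)(3/7)(2/6) = 0.039683; P(data | jar B) = (5/10)(4/9)(3/8)(2/7) = 0.02381; P(data | jar C) = (4/12)(3/11)(2/10)(1/9) = 0.0020202; P(data | jar D) = (2/11)(1/10)(0/9) = 0.
Multiplying each by its prior: 4/15 · 0.039683 = 0.010582, 4/15 · 0.02381 = 0.0063492, 4/15 · 0.0020202 = 0.00053872, 1/5 · 0 = 0; with total 0.01747.
By Bayes' rule, P(jar C | data) = (0.00053872) / (0.01747) = 0.030837.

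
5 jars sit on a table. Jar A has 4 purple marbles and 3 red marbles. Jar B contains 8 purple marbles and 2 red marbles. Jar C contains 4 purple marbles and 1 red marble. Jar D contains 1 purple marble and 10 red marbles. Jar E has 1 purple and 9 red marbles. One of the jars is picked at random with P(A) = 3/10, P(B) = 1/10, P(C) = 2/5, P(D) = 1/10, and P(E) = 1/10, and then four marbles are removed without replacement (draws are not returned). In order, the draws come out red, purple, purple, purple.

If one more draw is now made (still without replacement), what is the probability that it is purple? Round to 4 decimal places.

The likelihood of the observed sequence under each hypothesis: P(data | jar A) = (3/7)(4/6)(3/5)(2/4) = 3/35; P(data | jar B) = (2/10)(8/9)(7/8)(6/7) = 2/15; P(data | jar C) = (1/5)(4/4)(3/3)(2/2) = 1/5; P(data | jar D) = (10/11)(1/10)(0/9) = 0; P(data | jar E) = (9/10)(1/9)(0/8) = 0.
Weighting by the prior gives 3/10 · 3/35 = 9/350, 1/10 · 2/15 = 1/75, 2/5 · 1/5 = 2/25, 1/10 · 0 = 0, 1/10 · 0 = 0; these sum to 5/42.
Normalising, the posterior is P(jar A | data) = 27/125, P(jar B | data) = 14/125, P(jar C | data) = 84/125, P(jar D | data) = 0, P(jar E | data) = 0.
Averaging over the posterior, P(purple next | data) = (1/3)(27/125) + (5/6)(14/125) + (1)(84/125) = 314/375.

0.8373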